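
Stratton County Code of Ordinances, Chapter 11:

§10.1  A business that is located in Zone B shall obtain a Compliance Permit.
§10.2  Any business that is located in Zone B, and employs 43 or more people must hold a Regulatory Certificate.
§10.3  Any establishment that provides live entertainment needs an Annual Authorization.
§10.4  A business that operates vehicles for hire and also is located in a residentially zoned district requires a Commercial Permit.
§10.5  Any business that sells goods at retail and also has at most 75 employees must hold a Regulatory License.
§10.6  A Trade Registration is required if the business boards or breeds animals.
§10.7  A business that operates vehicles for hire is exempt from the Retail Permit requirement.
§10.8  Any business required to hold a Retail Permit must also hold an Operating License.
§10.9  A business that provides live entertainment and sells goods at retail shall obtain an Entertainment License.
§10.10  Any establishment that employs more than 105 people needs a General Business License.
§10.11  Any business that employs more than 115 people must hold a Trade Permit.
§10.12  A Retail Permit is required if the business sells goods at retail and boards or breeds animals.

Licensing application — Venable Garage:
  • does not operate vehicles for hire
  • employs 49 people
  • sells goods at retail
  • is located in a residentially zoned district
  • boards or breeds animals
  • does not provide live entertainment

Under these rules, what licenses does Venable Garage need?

§10.1 is located in a residentially zoned district (not: is located in Zone B) → Compliance Permit not required.
§10.2 is located in a residentially zoned district (not: is located in Zone B); employees 49 ≥ 43 → Regulatory Certificate not required.
§10.3 does not provide live entertainment → Annual Authorization not required.
§10.4 does not operate vehicles for hire; is located in a residentially zoned district → Commercial Permit not required.
§10.5 sells goods at retail; employees 49 ≤ 75 → Regulatory License required.
§10.6 boards or breeds animals → Trade Registration required.
§10.7 does not operate vehicles for hire → Retail Permit exemption does not apply.
§10.8 Retail Permit is required → Operating License also required.
§10.9 does not provide live entertainment; sells goods at retail → Entertainment License not required.
§10.10 employees 49 ≤ 105 → General Business License not required.
§10.11 employees 49 ≤ 115 → Trade Permit not required.
§10.12 sells goods at retail; boards or breeds animals → Retail Permit required.

Operating License, Regulatory License, Retail Permit, Trade Registration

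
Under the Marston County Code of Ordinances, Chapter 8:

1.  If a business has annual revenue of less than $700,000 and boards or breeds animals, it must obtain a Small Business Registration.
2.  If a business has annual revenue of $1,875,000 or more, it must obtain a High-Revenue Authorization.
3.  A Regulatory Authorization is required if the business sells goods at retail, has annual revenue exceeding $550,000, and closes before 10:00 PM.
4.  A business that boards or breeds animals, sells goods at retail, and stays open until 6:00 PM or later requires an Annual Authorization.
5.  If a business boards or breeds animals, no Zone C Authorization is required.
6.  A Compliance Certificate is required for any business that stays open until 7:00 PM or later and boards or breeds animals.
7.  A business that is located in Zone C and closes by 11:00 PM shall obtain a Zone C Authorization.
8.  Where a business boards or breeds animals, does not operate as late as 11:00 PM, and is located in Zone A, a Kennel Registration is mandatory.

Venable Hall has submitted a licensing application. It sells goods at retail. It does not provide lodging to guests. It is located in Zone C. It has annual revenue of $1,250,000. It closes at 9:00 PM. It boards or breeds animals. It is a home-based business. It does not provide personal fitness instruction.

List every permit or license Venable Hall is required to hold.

1. revenue $1,250,000 ≥ $700,000; boards or breeds animals → Small Business Registration not required.
2. revenue $1,250,000 < $1,875,000 → High-Revenue Authorization not required.
3. sells goods at retail; revenue $1,250,000 > $550,000; closes 9:00 PM, at/before 10:00 PM → Regulatory Authorization required.
4. boards or breeds animals; sells goods at retail; closes 9:00 PM, after 6:00 PM → Annual Authorization required.
5. boards or breeds animals → exempt from Zone C Authorization.
6. closes 9:00 PM, after 7:00 PM; boards or breeds animals → Compliance Certificate required.
7. is located in Zone C; closes 9:00 PM, at/before 11:00 PM → Zone C Authorization required.
8. boards or breeds animals; closes 9:00 PM, at/before 11:00 PM; is located in Zone C (not: is located in Zone A) → Kennel Registration not required.

Annual Authorization, Compliance Certificate, Regulatory Authorization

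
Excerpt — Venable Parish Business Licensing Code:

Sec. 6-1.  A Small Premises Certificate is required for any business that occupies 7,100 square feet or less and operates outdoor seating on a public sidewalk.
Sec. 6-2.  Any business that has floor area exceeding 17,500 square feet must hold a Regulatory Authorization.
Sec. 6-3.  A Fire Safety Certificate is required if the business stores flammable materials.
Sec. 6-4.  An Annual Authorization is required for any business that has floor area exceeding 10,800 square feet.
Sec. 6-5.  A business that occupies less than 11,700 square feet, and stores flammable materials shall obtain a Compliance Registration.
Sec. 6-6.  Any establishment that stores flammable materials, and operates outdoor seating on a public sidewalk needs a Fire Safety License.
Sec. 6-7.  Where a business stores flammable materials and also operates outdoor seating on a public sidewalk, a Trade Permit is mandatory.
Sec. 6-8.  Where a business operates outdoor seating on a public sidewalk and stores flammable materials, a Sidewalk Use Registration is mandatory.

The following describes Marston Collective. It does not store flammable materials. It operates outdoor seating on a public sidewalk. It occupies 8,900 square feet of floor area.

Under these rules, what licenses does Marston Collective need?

Sec. 6-1. floor area 8,900 square feet > 7,100 square feet; operates outdoor seating on a public sidewalk → Small Premises Certificate not required.
Sec. 6-2. floor area 8,900 square feet ≤ 17,500 square feet → Regulatory Authorization not required.
Sec. 6-3. does not store flammable materials → Fire Safety Certificate not required.
Sec. 6-4. floor area 8,900 square feet ≤ 10,800 square feet → Annual Authorization not required.
Sec. 6-5. floor area 8,900 square feet < 11,700 square feet; does not store flammable materials → Compliance Registration not required.
Sec. 6-6. does not store flammable materials; operates outdoor seating on a public sidewalk → Fire Safety License not required.
Sec. 6-7. does not store flammable materials; operates outdoor seating on a public sidewalk → Trade Permit not required.
Sec. 6-8. operates outdoor seating on a public sidewalk; does not store flammable materials → Sidewalk Use Registration not required.

None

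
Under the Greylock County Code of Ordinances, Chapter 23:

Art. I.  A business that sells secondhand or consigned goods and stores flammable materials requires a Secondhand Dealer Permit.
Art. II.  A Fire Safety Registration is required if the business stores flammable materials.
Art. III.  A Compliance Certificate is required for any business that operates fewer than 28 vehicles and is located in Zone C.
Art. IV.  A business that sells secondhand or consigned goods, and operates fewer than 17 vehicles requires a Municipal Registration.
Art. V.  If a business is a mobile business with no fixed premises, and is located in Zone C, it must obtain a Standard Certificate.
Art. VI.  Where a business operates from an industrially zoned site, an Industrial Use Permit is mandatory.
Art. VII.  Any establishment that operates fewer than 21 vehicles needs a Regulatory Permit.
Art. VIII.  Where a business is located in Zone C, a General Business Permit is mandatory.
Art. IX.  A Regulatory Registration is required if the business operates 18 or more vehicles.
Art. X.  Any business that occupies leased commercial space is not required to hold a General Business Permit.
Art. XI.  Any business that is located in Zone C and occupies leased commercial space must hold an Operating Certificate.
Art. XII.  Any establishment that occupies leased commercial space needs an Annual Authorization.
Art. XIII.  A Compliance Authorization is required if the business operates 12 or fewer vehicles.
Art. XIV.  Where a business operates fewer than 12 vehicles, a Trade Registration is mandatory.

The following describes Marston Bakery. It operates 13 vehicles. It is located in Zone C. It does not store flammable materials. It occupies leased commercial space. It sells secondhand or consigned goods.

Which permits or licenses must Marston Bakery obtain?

Annual Authorization, Compliance Certificate, Municipal Registration, Operating Certificate, Regulatory Permit

Art. I. sells secondhand or consigned goods; does not store flammable materials → Secondhand Dealer Permit not required.
Art. II. does not store flammable materials → Fire Safety Registration not required.
Art. III. vehicles 13 < 28; is located in Zone C → Compliance Certificate required.
Art. IV. sells secondhand or consigned goods; vehicles 13 < 17 → Municipal Registration required.
Art. V. occupies leased commercial space (not: is a mobile business with no fixed premises); is located in Zone C → Standard Certificate not required.
Art. VI. occupies leased commercial space (not: operates from an industrially zoned site) → Industrial Use Permit not required.
Art. VII. vehicles 13 < 21 → Regulatory Permit required.
Art. VIII. is located in Zone C → General Business Permit required.
Art. IX. vehicles 13 < 18 → Regulatory Registration not required.
Art. X. occupies leased commercial space → exempt from General Business Permit.
Art. XI. is located in Zone C; occupies leased commercial space → Operating Certificate required.
Art. XII. occupies leased commercial space → Annual Authorization required.
Art. XIII. vehicles 13 > 12 → Compliance Authorization not required.
Art. XIV. vehicles 13 ≥ 12 → Trade Registration not required.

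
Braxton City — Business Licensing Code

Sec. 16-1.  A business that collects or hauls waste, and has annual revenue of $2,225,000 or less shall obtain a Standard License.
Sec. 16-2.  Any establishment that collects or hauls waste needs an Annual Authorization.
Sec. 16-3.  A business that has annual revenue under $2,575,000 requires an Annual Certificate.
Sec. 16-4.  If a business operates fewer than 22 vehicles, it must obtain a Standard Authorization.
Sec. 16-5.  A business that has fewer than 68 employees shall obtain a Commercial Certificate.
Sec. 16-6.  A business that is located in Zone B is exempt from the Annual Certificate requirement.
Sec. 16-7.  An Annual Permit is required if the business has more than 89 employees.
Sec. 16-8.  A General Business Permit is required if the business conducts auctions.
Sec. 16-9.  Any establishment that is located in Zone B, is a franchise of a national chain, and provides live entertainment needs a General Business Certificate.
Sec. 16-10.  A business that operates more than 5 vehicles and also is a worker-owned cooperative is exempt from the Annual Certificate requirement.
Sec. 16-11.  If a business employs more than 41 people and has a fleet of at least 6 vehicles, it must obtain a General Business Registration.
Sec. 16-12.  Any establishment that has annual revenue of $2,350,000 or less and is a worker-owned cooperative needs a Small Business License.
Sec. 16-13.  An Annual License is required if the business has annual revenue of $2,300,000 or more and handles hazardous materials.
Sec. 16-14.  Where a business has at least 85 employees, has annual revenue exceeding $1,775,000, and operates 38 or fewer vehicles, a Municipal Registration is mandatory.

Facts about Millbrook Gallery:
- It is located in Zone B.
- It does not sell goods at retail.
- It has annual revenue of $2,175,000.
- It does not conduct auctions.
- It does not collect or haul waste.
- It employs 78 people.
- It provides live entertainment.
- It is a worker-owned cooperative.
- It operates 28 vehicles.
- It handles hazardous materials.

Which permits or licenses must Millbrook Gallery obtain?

Sec. 16-1. does not collect or haul waste; revenue $2,175,000 ≤ $2,225,000 → Standard License not required.
Sec. 16-2. does not collect or haul waste → Annual Authorization not required.
Sec. 16-3. revenue $2,175,000 < $2,575,000 → Annual Certificate required.
Sec. 16-4. vehicles 28 ≥ 22 → Standard Authorization not required.
Sec. 16-5. employees 78 ≥ 68 → Commercial Certificate not required.
Sec. 16-6. is located in Zone B → exempt from Annual Certificate.
Sec. 16-7. employees 78 ≤ 89 → Annual Permit not required.
Sec. 16-8. does not conduct auctions → General Business Permit not required.
Sec. 16-9. is located in Zone B; is a worker-owned cooperative (not: is a franchise of a national chain); provides live entertainment → General Business Certificate not required.
Sec. 16-10. vehicles 28 > 5; is a worker-owned cooperative → exempt from Annual Certificate.
Sec. 16-11. employees 78 > 41; vehicles 28 ≥ 6 → General Business Registration required.
Sec. 16-12. revenue $2,175,000 ≤ $2,350,000; is a worker-owned cooperative → Small Business License required.
Sec. 16-13. revenue $2,175,000 < $2,300,000; handles hazardous materials → Annual License not required.
Sec. 16-14. employees 78 < 85; revenue $2,175,000 > $1,775,000; vehicles 28 ≤ 38 → Municipal Registration not required.

General Business Registration, Small Business License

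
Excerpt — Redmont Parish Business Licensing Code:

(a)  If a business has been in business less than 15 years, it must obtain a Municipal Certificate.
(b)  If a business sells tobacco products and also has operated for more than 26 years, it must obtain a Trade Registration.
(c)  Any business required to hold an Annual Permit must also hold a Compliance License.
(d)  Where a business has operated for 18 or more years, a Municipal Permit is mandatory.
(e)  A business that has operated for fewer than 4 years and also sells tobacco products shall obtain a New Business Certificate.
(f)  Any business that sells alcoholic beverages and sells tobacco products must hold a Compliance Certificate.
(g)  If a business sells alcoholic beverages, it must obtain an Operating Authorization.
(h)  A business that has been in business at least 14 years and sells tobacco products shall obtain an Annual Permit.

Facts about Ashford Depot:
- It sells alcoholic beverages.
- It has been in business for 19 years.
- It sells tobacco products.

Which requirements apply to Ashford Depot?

Annual Permit, Compliance Certificate, Compliance License, Municipal Permit, Operating Authorization

(a) years in business 19 ≥ 15 → Municipal Certificate not required.
(b) sells tobacco products; years in business 19 ≤ 26 → Trade Registration not required.
(c) Annual Permit is required → Compliance License also required.
(d) years in business 19 ≥ 18 → Municipal Permit required.
(e) years in business 19 ≥ 4; sells tobacco products → New Business Certificate not required.
(f) sells alcoholic beverages; sells tobacco products → Compliance Certificate required.
(g) sells alcoholic beverages → Operating Authorization required.
(h) years in business 19 ≥ 14; sells tobacco products → Annual Permit required.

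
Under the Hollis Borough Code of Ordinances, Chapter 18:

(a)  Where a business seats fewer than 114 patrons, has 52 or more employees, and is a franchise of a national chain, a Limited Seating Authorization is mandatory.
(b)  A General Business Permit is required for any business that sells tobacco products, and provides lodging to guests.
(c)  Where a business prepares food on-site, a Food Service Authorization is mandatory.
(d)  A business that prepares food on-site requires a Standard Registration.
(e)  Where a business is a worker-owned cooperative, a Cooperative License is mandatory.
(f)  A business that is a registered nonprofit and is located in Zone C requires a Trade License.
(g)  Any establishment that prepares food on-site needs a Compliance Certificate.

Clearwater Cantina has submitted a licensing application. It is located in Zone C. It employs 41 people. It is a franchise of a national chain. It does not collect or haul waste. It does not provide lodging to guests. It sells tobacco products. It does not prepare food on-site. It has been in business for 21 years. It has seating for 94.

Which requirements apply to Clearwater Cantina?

None

(a) seating 94 < 114; employees 41 < 52; is a franchise of a national chain → Limited Seating Authorization not required.
(b) sells tobacco products; does not provide lodging to guests → General Business Permit not required.
(c) does not prepare food on-site → Food Service Authorization not required.
(d) does not prepare food on-site → Standard Registration not required.
(e) is a franchise of a national chain (not: is a worker-owned cooperative) → Cooperative License not required.
(f) is a franchise of a national chain (not: is a registered nonprofit); is located in Zone C → Trade License not required.
(g) does not prepare food on-site → Compliance Certificate not required.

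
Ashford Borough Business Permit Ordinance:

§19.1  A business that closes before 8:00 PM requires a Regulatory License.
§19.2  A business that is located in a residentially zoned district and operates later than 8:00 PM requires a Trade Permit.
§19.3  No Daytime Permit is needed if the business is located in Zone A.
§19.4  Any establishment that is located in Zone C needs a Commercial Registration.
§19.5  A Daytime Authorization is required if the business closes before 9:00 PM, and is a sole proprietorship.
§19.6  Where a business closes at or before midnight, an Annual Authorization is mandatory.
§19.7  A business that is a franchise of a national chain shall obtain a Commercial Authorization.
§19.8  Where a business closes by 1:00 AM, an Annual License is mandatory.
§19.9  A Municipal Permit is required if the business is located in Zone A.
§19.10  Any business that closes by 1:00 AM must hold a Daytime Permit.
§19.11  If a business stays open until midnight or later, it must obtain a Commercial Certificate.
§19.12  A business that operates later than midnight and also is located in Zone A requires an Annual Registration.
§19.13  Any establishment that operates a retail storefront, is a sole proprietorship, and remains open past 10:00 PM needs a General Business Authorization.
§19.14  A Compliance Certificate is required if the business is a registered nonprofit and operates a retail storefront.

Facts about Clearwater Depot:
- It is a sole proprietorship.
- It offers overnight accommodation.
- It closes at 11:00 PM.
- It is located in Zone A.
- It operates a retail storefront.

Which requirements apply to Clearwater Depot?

§19.1 closes 11:00 PM, after 8:00 PM → Regulatory License not required.
§19.2 is located in Zone A (not: is located in a residentially zoned district); closes 11:00 PM, after 8:00 PM → Trade Permit not required.
§19.3 is located in Zone A → exempt from Daytime Permit.
§19.4 is located in Zone A (not: is located in Zone C) → Commercial Registration not required.
§19.5 closes 11:00 PM, after 9:00 PM; is a sole proprietorship → Daytime Authorization not required.
§19.6 closes 11:00 PM, at/before midnight → Annual Authorization required.
§19.7 is a sole proprietorship (not: is a franchise of a national chain) → Commercial Authorization not required.
§19.8 closes 11:00 PM, at/before 1:00 AM → Annual License required.
§19.9 is located in Zone A → Municipal Permit required.
§19.10 closes 11:00 PM, at/before 1:00 AM → Daytime Permit required.
§19.11 closes 11:00 PM, at/before midnight → Commercial Certificate not required.
§19.12 closes 11:00 PM, at/before midnight; is located in Zone A → Annual Registration not required.
§19.13 operates a retail storefront; is a sole proprietorship; closes 11:00 PM, after 10:00 PM → General Business Authorization required.
§19.14 is a sole proprietorship (not: is a registered nonprofit); operates a retail storefront → Compliance Certificate not required.

Annual Authorization, Annual License, General Business Authorization, Municipal Permit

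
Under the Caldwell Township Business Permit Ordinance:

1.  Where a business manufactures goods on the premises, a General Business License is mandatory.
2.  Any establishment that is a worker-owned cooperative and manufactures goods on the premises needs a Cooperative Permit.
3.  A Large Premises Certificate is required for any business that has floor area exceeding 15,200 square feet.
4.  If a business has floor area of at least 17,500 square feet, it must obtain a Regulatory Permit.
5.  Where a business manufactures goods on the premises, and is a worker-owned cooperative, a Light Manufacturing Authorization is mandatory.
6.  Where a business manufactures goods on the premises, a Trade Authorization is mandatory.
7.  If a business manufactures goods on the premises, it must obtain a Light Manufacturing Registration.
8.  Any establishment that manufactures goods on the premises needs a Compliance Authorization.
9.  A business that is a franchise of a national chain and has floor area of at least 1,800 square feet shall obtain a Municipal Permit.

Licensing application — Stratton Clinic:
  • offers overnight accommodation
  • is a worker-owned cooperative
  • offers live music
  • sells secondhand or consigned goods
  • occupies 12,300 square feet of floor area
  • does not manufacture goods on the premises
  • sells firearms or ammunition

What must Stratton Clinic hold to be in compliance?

None

1. does not manufacture goods on the premises → General Business License not required.
2. is a worker-owned cooperative; does not manufacture goods on the premises → Cooperative Permit not required.
3. floor area 12,300 square feet ≤ 15,200 square feet → Large Premises Certificate not required.
4. floor area 12,300 square feet < 17,500 square feet → Regulatory Permit not required.
5. does not manufacture goods on the premises; is a worker-owned cooperative → Light Manufacturing Authorization not required.
6. does not manufacture goods on the premises → Trade Authorization not required.
7. does not manufacture goods on the premises → Light Manufacturing Registration not required.
8. does not manufacture goods on the premises → Compliance Authorization not required.
9. is a worker-owned cooperative (not: is a franchise of a national chain); floor area 12,300 square feet ≥ 1,800 square feet → Municipal Permit not required.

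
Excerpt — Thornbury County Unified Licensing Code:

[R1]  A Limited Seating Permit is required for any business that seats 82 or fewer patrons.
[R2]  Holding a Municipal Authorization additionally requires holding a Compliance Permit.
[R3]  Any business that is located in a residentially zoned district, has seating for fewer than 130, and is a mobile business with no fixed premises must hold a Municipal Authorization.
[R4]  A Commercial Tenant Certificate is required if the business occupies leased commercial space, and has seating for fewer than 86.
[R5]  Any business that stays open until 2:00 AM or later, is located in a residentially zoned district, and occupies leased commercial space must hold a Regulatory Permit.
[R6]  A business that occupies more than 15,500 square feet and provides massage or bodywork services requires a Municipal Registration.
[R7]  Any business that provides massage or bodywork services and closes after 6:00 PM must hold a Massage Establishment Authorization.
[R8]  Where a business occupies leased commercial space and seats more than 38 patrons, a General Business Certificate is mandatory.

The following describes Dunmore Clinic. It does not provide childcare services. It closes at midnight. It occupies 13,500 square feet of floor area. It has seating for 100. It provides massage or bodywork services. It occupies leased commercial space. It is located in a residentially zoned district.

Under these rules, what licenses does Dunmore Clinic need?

General Business Certificate, Massage Establishment Authorization

[R1] seating 100 > 82 → Limited Seating Permit not required.
[R2] Municipal Authorization is not required → no effect.
[R3] is located in a residentially zoned district; seating 100 < 130; occupies leased commercial space (not: is a mobile business with no fixed premises) → Municipal Authorization not required.
[R4] occupies leased commercial space; seating 100 ≥ 86 → Commercial Tenant Certificate not required.
[R5] closes midnight, at/before 2:00 AM; is located in a residentially zoned district; occupies leased commercial space → Regulatory Permit not required.
[R6] floor area 13,500 square feet ≤ 15,500 square feet; provides massage or bodywork services → Municipal Registration not required.
[R7] provides massage or bodywork services; closes midnight, after 6:00 PM → Massage Establishment Authorization required.
[R8] occupies leased commercial space; seating 100 > 38 → General Business Certificate required.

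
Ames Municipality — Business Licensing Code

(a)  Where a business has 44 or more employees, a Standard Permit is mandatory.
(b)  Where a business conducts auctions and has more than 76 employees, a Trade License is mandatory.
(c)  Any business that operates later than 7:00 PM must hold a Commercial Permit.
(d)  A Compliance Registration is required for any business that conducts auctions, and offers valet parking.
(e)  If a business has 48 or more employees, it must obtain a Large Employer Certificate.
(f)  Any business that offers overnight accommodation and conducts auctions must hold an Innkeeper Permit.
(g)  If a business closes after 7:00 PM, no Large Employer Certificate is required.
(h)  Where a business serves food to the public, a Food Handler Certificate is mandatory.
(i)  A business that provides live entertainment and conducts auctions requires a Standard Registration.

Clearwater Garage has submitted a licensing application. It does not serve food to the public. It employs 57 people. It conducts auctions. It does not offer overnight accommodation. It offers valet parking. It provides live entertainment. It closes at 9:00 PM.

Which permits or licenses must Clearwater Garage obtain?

(a) employees 57 ≥ 44 → Standard Permit required.
(b) conducts auctions; employees 57 ≤ 76 → Trade License not required.
(c) closes 9:00 PM, after 7:00 PM → Commercial Permit required.
(d) conducts auctions; offers valet parking → Compliance Registration required.
(e) employees 57 ≥ 48 → Large Employer Certificate required.
(f) does not offer overnight accommodation; conducts auctions → Innkeeper Permit not required.
(g) closes 9:00 PM, after 7:00 PM → exempt from Large Employer Certificate.
(h) does not serve food to the public → Food Handler Certificate not required.
(i) provides live entertainment; conducts auctions → Standard Registration required.

Commercial Permit, Compliance Registration, Standard Permit, Standard Registration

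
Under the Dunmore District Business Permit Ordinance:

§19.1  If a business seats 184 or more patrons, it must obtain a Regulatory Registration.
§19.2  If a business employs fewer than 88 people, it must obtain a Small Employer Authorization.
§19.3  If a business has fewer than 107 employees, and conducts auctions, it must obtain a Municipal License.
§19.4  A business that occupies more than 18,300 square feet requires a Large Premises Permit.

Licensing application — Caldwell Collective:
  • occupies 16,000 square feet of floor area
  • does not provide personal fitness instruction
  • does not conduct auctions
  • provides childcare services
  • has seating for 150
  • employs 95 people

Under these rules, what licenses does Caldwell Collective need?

None

§19.1 seating 150 < 184 → Regulatory Registration not required.
§19.2 employees 95 ≥ 88 → Small Employer Authorization not required.
§19.3 employees 95 < 107; does not conduct auctions → Municipal License not required.
§19.4 floor area 16,000 square feet ≤ 18,300 square feet → Large Premises Permit not required.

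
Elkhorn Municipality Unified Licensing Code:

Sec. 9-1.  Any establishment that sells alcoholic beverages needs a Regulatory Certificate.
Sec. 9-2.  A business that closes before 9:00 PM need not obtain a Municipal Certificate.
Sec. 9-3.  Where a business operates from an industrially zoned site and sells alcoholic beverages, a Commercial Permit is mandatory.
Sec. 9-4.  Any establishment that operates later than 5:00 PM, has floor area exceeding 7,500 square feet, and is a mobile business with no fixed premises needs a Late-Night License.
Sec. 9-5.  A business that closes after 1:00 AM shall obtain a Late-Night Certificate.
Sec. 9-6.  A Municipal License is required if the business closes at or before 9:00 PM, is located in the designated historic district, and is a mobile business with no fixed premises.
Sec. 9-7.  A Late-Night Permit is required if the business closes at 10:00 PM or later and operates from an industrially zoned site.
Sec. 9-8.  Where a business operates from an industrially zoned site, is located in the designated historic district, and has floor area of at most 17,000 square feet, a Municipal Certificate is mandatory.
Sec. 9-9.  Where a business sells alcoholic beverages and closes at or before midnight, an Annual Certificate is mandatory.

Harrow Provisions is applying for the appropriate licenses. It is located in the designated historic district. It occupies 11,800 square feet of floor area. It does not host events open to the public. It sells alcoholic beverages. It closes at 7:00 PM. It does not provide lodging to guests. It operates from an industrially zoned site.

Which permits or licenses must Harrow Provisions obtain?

Sec. 9-1. sells alcoholic beverages → Regulatory Certificate required.
Sec. 9-2. closes 7:00 PM, at/before 9:00 PM → exempt from Municipal Certificate.
Sec. 9-3. operates from an industrially zoned site; sells alcoholic beverages → Commercial Permit required.
Sec. 9-4. closes 7:00 PM, after 5:00 PM; floor area 11,800 square feet > 7,500 square feet; operates from an industrially zoned site (not: is a mobile business with no fixed premises) → Late-Night License not required.
Sec. 9-5. closes 7:00 PM, at/before 1:00 AM → Late-Night Certificate not required.
Sec. 9-6. closes 7:00 PM, at/before 9:00 PM; is located in the designated historic district; operates from an industrially zoned site (not: is a mobile business with no fixed premises) → Municipal License not required.
Sec. 9-7. closes 7:00 PM, at/before 10:00 PM; operates from an industrially zoned site → Late-Night Permit not required.
Sec. 9-8. operates from an industrially zoned site; is located in the designated historic district; floor area 11,800 square feet ≤ 17,000 square feet → Municipal Certificate required.
Sec. 9-9. sells alcoholic beverages; closes 7:00 PM, at/before midnight → Annual Certificate required.

Annual Certificate, Commercial Permit, Regulatory Certificate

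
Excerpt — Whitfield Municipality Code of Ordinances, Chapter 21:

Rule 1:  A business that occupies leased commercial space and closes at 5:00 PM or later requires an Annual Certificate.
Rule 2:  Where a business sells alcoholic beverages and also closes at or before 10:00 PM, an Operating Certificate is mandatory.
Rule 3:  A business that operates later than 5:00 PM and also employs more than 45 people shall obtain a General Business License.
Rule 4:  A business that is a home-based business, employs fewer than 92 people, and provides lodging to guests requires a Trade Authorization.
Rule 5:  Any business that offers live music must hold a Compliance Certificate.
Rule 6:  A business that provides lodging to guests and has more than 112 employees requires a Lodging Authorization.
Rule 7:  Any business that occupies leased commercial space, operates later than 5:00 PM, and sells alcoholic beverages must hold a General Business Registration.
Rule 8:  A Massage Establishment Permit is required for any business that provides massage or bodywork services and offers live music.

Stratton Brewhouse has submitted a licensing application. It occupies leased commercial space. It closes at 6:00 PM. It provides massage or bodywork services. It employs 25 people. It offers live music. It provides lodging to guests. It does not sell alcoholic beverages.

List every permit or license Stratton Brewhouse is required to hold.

Annual Certificate, Compliance Certificate, Massage Establishment Permit

Rule 1: occupies leased commercial space; closes 6:00 PM, after 5:00 PM → Annual Certificate required.
Rule 2: does not sell alcoholic beverages; closes 6:00 PM, at/before 10:00 PM → Operating Certificate not required.
Rule 3: closes 6:00 PM, after 5:00 PM; employees 25 ≤ 45 → General Business License not required.
Rule 4: occupies leased commercial space (not: is a home-based business); employees 25 < 92; provides lodging to guests → Trade Authorization not required.
Rule 5: offers live music → Compliance Certificate required.
Rule 6: provides lodging to guests; employees 25 ≤ 112 → Lodging Authorization not required.
Rule 7: occupies leased commercial space; closes 6:00 PM, after 5:00 PM; does not sell alcoholic beverages → General Business Registration not required.
Rule 8: provides massage or bodywork services; offers live music → Massage Establishment Permit required.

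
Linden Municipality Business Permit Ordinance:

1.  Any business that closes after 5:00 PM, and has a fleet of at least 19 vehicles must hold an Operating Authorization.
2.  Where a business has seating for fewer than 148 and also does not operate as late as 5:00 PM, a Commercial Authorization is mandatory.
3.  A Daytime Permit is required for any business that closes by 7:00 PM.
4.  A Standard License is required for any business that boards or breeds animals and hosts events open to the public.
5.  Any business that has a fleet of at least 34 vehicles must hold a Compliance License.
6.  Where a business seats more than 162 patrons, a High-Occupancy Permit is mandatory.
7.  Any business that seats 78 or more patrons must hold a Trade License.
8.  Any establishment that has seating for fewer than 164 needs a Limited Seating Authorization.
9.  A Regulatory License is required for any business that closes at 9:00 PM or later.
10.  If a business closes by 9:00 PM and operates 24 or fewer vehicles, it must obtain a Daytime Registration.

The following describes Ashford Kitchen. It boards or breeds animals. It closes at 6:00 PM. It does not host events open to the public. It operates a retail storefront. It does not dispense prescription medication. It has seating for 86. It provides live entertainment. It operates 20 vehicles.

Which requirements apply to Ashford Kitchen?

Daytime Permit, Daytime Registration, Limited Seating Authorization, Operating Authorization, Trade License

1. closes 6:00 PM, after 5:00 PM; vehicles 20 ≥ 19 → Operating Authorization required.
2. seating 86 < 148; closes 6:00 PM, after 5:00 PM → Commercial Authorization not required.
3. closes 6:00 PM, at/before 7:00 PM → Daytime Permit required.
4. boards or breeds animals; does not host events open to the public → Standard License not required.
5. vehicles 20 < 34 → Compliance License not required.
6. seating 86 ≤ 162 → High-Occupancy Permit not required.
7. seating 86 ≥ 78 → Trade License required.
8. seating 86 < 164 → Limited Seating Authorization required.
9. closes 6:00 PM, at/before 9:00 PM → Regulatory License not required.
10. closes 6:00 PM, at/before 9:00 PM; vehicles 20 ≤ 24 → Daytime Registration required.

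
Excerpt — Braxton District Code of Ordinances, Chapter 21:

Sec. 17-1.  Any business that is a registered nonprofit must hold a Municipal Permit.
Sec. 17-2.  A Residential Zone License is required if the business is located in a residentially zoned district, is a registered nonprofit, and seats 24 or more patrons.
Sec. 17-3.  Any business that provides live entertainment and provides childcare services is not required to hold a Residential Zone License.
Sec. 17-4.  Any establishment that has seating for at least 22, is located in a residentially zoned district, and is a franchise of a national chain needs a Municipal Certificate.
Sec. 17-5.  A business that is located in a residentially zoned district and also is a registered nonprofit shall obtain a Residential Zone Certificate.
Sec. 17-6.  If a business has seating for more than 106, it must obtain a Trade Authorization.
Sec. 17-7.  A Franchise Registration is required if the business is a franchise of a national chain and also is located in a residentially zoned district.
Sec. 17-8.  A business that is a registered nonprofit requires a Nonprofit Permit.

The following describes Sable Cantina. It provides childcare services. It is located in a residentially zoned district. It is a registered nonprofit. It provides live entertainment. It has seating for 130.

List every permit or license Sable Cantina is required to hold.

Sec. 17-1. is a registered nonprofit → Municipal Permit required.
Sec. 17-2. is located in a residentially zoned district; is a registered nonprofit; seating 130 ≥ 24 → Residential Zone License required.
Sec. 17-3. provides live entertainment; provides childcare services → exempt from Residential Zone License.
Sec. 17-4. seating 130 ≥ 22; is located in a residentially zoned district; is a registered nonprofit (not: is a franchise of a national chain) → Municipal Certificate not required.
Sec. 17-5. is located in a residentially zoned district; is a registered nonprofit → Residential Zone Certificate required.
Sec. 17-6. seating 130 > 106 → Trade Authorization required.
Sec. 17-7. is a registered nonprofit (not: is a franchise of a national chain); is located in a residentially zoned district → Franchise Registration not required.
Sec. 17-8. is a registered nonprofit → Nonprofit Permit required.

Municipal Permit, Nonprofit Permit, Residential Zone Certificate, Trade Authorization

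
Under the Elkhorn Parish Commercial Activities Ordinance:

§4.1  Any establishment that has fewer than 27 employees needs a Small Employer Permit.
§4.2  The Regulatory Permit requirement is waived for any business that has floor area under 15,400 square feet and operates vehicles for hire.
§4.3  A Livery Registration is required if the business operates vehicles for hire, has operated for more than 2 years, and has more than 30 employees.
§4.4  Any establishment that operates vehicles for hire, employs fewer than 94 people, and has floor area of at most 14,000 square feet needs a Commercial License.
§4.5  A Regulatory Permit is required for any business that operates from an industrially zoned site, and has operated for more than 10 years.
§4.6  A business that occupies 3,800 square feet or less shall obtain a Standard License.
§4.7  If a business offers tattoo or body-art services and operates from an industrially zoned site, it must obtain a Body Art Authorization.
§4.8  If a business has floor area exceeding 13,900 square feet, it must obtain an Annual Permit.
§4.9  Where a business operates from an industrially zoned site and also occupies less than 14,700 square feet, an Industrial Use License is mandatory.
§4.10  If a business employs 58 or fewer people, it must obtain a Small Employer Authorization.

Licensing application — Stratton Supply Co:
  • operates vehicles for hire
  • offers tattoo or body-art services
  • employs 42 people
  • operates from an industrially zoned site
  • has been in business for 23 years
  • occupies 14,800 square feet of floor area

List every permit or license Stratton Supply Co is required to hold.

Annual Permit, Body Art Authorization, Livery Registration, Small Employer Authorization

§4.1 employees 42 ≥ 27 → Small Employer Permit not required.
§4.2 floor area 14,800 square feet < 15,400 square feet; operates vehicles for hire → exempt from Regulatory Permit.
§4.3 operates vehicles for hire; years in business 23 > 2; employees 42 > 30 → Livery Registration required.
§4.4 operates vehicles for hire; employees 42 < 94; floor area 14,800 square feet > 14,000 square feet → Commercial License not required.
§4.5 operates from an industrially zoned site; years in business 23 > 10 → Regulatory Permit required.
§4.6 floor area 14,800 square feet > 3,800 square feet → Standard License not required.
§4.7 offers tattoo or body-art services; operates from an industrially zoned site → Body Art Authorization required.
§4.8 floor area 14,800 square feet > 13,900 square feet → Annual Permit required.
§4.9 operates from an industrially zoned site; floor area 14,800 square feet ≥ 14,700 square feet → Industrial Use License not required.
§4.10 employees 42 ≤ 58 → Small Employer Authorization required.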